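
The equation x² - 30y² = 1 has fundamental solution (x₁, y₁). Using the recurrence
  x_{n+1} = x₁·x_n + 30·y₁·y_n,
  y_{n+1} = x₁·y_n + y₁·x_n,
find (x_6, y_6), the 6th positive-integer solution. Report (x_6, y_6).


Step 1: Find the fundamental solution (x₁, y₁) of x² - 30y² = 1.
  Expand √30 as a continued fraction. a₀ = ⌊√30⌋ = 5; iterate m_{k+1} = d_k·a_k − m_k, d_{k+1} = (30 − m_{k+1}²)/d_k, a_{k+1} = ⌊(a₀ + m_{k+1})/d_{k+1}⌋ (starting m₀ = 0, d₀ = 1), with convergents p_k = a_k·p_{k-1} + p_{k-2}, q_k = a_k·q_{k-1} + q_{k-2} (p₋₁ = 1, q₋₁ = 0):
  k = 0: a₀ = 5; p₀/q₀ = 5/1; p₀² − 30·q₀² = 25 − 30 = -5.
  k = 1: m = 5, d = 5, a = ⌊(5 + 5)/5⌋ = 2; p/q = (2·5 + 1)/(2·1 + 0) = 11/2; p² − 30·q² = 121 − 120 = 1.
  The first convergent with p² − 30·q² = 1 gives the fundamental solution (x₁, y₁) = (11, 2).
Step 2: Apply the recurrence (x_{n+1}, y_{n+1}) = (x₁x_n + 30y₁y_n, x₁y_n + y₁x_n) repeatedly.
  From (x_1, y_1) = (11, 2): x_2 = 11·11 + 30·2·2 = 241; y_2 = 11·2 + 2·11 = 44.
  From (x_2, y_2) = (241, 44): x_3 = 11·241 + 30·2·44 = 5291; y_3 = 11·44 + 2·241 = 966.
  From (x_3, y_3) = (5291, 966): x_4 = 11·5291 + 30·2·966 = 116161; y_4 = 11·966 + 2·5291 = 21208.
  From (x_4, y_4) = (116161, 21208): x_5 = 11·116161 + 30·2·21208 = 2550251; y_5 = 11·21208 + 2·116161 = 465610.
  From (x_5, y_5) = (2550251, 465610): x_6 = 11·2550251 + 30·2·465610 = 55989361; y_6 = 11·465610 + 2·2550251 = 10222212.
Step 3: Verify x_6² - 30·y_6² = 3134808545188321 - 3134808545188320 = 1 (should be 1). ✓

(x_1, y_1) = (11, 2); (x_6, y_6) = (55989361, 10222212).


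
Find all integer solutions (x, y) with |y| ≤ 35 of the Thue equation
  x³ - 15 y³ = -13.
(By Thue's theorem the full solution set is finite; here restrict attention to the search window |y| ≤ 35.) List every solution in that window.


The equation is x³ - 15y³ = -13. For fixed y, x³ = 15·y³ − 13, so a solution requires the RHS to be a perfect cube.
Strategy: iterate y from -35 to 35, compute RHS = 15·y³ − 13, and check whether it is a (positive or negative) perfect cube.
Check small values of y:
  y = 0: RHS = -13 is not a perfect cube.
  y = 1: RHS = 2 is not a perfect cube.
  y = -1: RHS = -28 is not a perfect cube.
  y = 2: RHS = 107 is not a perfect cube.
  y = -2: RHS = -133 is not a perfect cube.
  y = 3: RHS = 392 is not a perfect cube.
  y = -3: RHS = -418 is not a perfect cube.
Continuing the search up to |y| = 35 finds no solutions either.
No (x, y) in the scanned range satisfies the equation.

No integer solutions with |y| ≤ 35.


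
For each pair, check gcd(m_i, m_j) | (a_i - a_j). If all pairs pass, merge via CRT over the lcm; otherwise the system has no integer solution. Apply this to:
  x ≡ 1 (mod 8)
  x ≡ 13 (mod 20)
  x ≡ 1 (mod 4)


Moduli 8, 20, 4 are not pairwise coprime, so CRT works modulo lcm(m_i) when all pairwise compatibility conditions hold.
Pairwise compatibility: gcd(m_i, m_j) must divide a_i - a_j for every pair.
Merge one congruence at a time:
  Start: x ≡ 1 (mod 8).
  Combine with x ≡ 13 (mod 20): gcd(8, 20) = 4; 13 - 1 = 12, which IS divisible by 4, so compatible.
    Write x = 1 + 8·t and substitute into x ≡ 13 (mod 20): 8·t ≡ 13 − 1 = 12 (mod 20).
    Divide the congruence (and modulus) by g = 4: 2·t ≡ 3 (mod 5).
    The inverse of 2 mod 5 is 3 (since 2·3 = 6 = 1·5 + 1), so t ≡ 3·3 = 9 ≡ 4 (mod 5).
    Then x = 1 + 8·4 = 33, valid modulo lcm(8, 20) = 40: x ≡ 33 (mod 40).
  Combine with x ≡ 1 (mod 4): gcd(40, 4) = 4; 1 - 33 = -32, which IS divisible by 4, so compatible.
    Write x = 33 + 40·t and substitute into x ≡ 1 (mod 4): 40·t ≡ 1 − 33 = -32 (mod 4).
    Divide the congruence (and modulus) by g = 4: 10·t ≡ -8 (mod 1).
    Modulo 1 every t works; take t = 0.
    Then x = 33 + 40·0 = 33, valid modulo lcm(40, 4) = 40: x ≡ 33 (mod 40).
Verify: 33 mod 8 = 1, 33 mod 20 = 13, 33 mod 4 = 1.

x ≡ 33 (mod 40).


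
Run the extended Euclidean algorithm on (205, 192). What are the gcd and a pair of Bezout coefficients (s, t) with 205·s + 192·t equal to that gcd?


Euclidean algorithm on (205, 192) — divide until remainder is 0:
  205 = 1 · 192 + 13
  192 = 14 · 13 + 10
  13 = 1 · 10 + 3
  10 = 3 · 3 + 1
  3 = 3 · 1 + 0
gcd(205, 192) = 1.
Track Bezout coefficients alongside the remainders: start with r₀ = 205 = a·1 + b·0 (s = 1, t = 0) and r₁ = 192 = a·0 + b·1 (s = 0, t = 1); each new remainder r_{k+1} = r_{k-1} − q_k·r_k inherits s_{k+1} = s_{k-1} − q_k·s_k, t_{k+1} = t_{k-1} − q_k·t_k, so r_k = a·s_k + b·t_k at every step:
  q = 1: r = 13, s = 1 − 1·0 = 1, t = 0 − 1·1 = -1  (check: 205·1 + 192·(-1) = 13)
  q = 14: r = 10, s = 0 − 14·1 = -14, t = 1 − 14·(-1) = 15  (check: 205·(-14) + 192·15 = 10)
  q = 1: r = 3, s = 1 − 1·(-14) = 15, t = -1 − 1·15 = -16  (check: 205·15 + 192·(-16) = 3)
  q = 3: r = 1, s = -14 − 3·15 = -59, t = 15 − 3·(-16) = 63  (check: 205·(-59) + 192·63 = 1)
The row with r = 1 (the gcd) gives the Bezout coefficients s = -59, t = 63.
Result: 205 · (-59) + 192 · (63) = 1.

gcd(205, 192) = 1; s = -59, t = 63 (check: 205·(-59) + 192·63 = 1).


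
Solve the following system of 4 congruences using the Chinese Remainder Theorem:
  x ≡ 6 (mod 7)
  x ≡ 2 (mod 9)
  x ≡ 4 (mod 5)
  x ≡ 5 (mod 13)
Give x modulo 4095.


Product of moduli M = 7 · 9 · 5 · 13 = 4095.
Merge one congruence at a time:
  Start: x ≡ 6 (mod 7).
  Combine with x ≡ 2 (mod 9); new modulus lcm = 63.
    Write x = 6 + 7·t and substitute into x ≡ 2 (mod 9): 7·t ≡ 2 − 6 = -4 (mod 9).
    Reduce coefficients mod 9: 7·t ≡ 5 (mod 9).
    The inverse of 7 mod 9 is 4 (since 7·4 = 28 = 3·9 + 1), so t ≡ 4·5 = 20 ≡ 2 (mod 9).
    Then x = 6 + 7·2 = 20, valid modulo lcm(7, 9) = 63: x ≡ 20 (mod 63).
  Combine with x ≡ 4 (mod 5); new modulus lcm = 315.
    Write x = 20 + 63·t and substitute into x ≡ 4 (mod 5): 63·t ≡ 4 − 20 = -16 (mod 5).
    Reduce coefficients mod 5: 3·t ≡ 4 (mod 5).
    The inverse of 3 mod 5 is 2 (since 3·2 = 6 = 1·5 + 1), so t ≡ 2·4 = 8 ≡ 3 (mod 5).
    Then x = 20 + 63·3 = 209, valid modulo lcm(63, 5) = 315: x ≡ 209 (mod 315).
  Combine with x ≡ 5 (mod 13); new modulus lcm = 4095.
    Write x = 209 + 315·t and substitute into x ≡ 5 (mod 13): 315·t ≡ 5 − 209 = -204 (mod 13).
    Reduce coefficients mod 13: 3·t ≡ 4 (mod 13).
    The inverse of 3 mod 13 is 9 (since 3·9 = 27 = 2·13 + 1), so t ≡ 9·4 = 36 ≡ 10 (mod 13).
    Then x = 209 + 315·10 = 3359, valid modulo lcm(315, 13) = 4095: x ≡ 3359 (mod 4095).
Verify against each original: 3359 mod 7 = 6, 3359 mod 9 = 2, 3359 mod 5 = 4, 3359 mod 13 = 5.

x ≡ 3359 (mod 4095).


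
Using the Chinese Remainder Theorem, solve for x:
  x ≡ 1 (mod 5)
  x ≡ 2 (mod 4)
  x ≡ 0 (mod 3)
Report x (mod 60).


Moduli 5, 4, 3 are pairwise coprime; by CRT there is a unique solution modulo M = 5 · 4 · 3 = 60.
Solve pairwise, accumulating the modulus:
  Start with x ≡ 1 (mod 5).
  Combine with x ≡ 2 (mod 4): since gcd(5, 4) = 1, we get a unique residue mod 20.
    Write x = 1 + 5·t and substitute into x ≡ 2 (mod 4): 5·t ≡ 2 − 1 = 1 (mod 4).
    Reduce coefficients mod 4: 1·t ≡ 1 (mod 4).
    So t ≡ 1 (mod 4).
    Then x = 1 + 5·1 = 6, valid modulo lcm(5, 4) = 20: x ≡ 6 (mod 20).
  Combine with x ≡ 0 (mod 3): since gcd(20, 3) = 1, we get a unique residue mod 60.
    Write x = 6 + 20·t and substitute into x ≡ 0 (mod 3): 20·t ≡ 0 − 6 = -6 (mod 3).
    Reduce coefficients mod 3: 2·t ≡ 0 (mod 3).
    The inverse of 2 mod 3 is 2 (since 2·2 = 4 = 1·3 + 1), so t ≡ 2·0 = 0 ≡ 0 (mod 3).
    Then x = 6 + 20·0 = 6, valid modulo lcm(20, 3) = 60: x ≡ 6 (mod 60).
Verify: 6 mod 5 = 1 ✓, 6 mod 4 = 2 ✓, 6 mod 3 = 0 ✓.

x ≡ 6 (mod 60).


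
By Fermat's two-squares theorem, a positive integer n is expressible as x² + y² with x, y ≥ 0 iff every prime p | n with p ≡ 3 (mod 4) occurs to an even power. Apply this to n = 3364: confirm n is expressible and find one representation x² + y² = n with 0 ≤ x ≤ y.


Step 1: Factor n = 3364 = 2^2 · 29^2.
Step 2: Check the mod-4 condition on each prime factor: 2 = 2 (special); 29 ≡ 1 (mod 4), exponent 2.
All primes ≡ 3 (mod 4) appear to even exponent (or don't appear), so by the two-squares theorem n IS expressible as a sum of two squares.
Step 3: Build a representation. Group n = k² · m with k = 2 and m = 29 · 29 = 841 (a product of primes ≡ 1 (mod 4)); a representation of m scales to one of n via (k·x)² + (k·y)² = k²(x² + y²). Each prime p ≡ 1 (mod 4) is itself a sum of two squares; find a² by testing p − a² for a perfect square:
  29: 29 − 1² = 28, 29 − 2² = 25 = 5² ⇒ 29 = 2² + 5².
  Combine using the Brahmagupta–Fibonacci identity (a² + b²)(c² + d²) = (ac − bd)² + (ad + bc)² = (ac + bd)² + (ad − bc)²:
  29 · 29 = 841: from (2² + 5²)(2² + 5²), take (2·2 − 5·5, 2·5 + 5·2) = (4 − 25, 10 + 10) = (-21, 20); dropping signs (only squares matter) gives (21, 20); check 21² + 20² = 441 + 400 = 841 ✓.
  Scale by k = 2: (2·21, 2·20) = (42, 40).
Step 4: Order so x ≤ y and verify: 40² + 42² = 1600 + 1764 = 3364 = n. ✓

n = 3364 = 40² + 42² (one valid representation with x ≤ y).


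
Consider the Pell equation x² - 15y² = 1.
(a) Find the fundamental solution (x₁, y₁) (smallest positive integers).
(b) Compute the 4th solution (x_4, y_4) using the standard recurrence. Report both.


Step 1: Find the fundamental solution (x₁, y₁) of x² - 15y² = 1.
  Expand √15 as a continued fraction. a₀ = ⌊√15⌋ = 3; iterate m_{k+1} = d_k·a_k − m_k, d_{k+1} = (15 − m_{k+1}²)/d_k, a_{k+1} = ⌊(a₀ + m_{k+1})/d_{k+1}⌋ (starting m₀ = 0, d₀ = 1), with convergents p_k = a_k·p_{k-1} + p_{k-2}, q_k = a_k·q_{k-1} + q_{k-2} (p₋₁ = 1, q₋₁ = 0):
  k = 0: a₀ = 3; p₀/q₀ = 3/1; p₀² − 15·q₀² = 9 − 15 = -6.
  k = 1: m = 3, d = 6, a = ⌊(3 + 3)/6⌋ = 1; p/q = (1·3 + 1)/(1·1 + 0) = 4/1; p² − 15·q² = 16 − 15 = 1.
  The first convergent with p² − 15·q² = 1 gives the fundamental solution (x₁, y₁) = (4, 1).
Step 2: Apply the recurrence (x_{n+1}, y_{n+1}) = (x₁x_n + 15y₁y_n, x₁y_n + y₁x_n) repeatedly.
  From (x_1, y_1) = (4, 1): x_2 = 4·4 + 15·1·1 = 31; y_2 = 4·1 + 1·4 = 8.
  From (x_2, y_2) = (31, 8): x_3 = 4·31 + 15·1·8 = 244; y_3 = 4·8 + 1·31 = 63.
  From (x_3, y_3) = (244, 63): x_4 = 4·244 + 15·1·63 = 1921; y_4 = 4·63 + 1·244 = 496.
Step 3: Verify x_4² - 15·y_4² = 3690241 - 3690240 = 1 (should be 1). ✓

(x_1, y_1) = (4, 1); (x_4, y_4) = (1921, 496).


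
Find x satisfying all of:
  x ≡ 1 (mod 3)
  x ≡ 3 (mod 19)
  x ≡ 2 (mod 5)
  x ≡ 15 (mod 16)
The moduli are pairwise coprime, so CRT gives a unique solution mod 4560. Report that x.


Product of moduli M = 3 · 19 · 5 · 16 = 4560.
Merge one congruence at a time:
  Start: x ≡ 1 (mod 3).
  Combine with x ≡ 3 (mod 19); new modulus lcm = 57.
    Write x = 1 + 3·t and substitute into x ≡ 3 (mod 19): 3·t ≡ 3 − 1 = 2 (mod 19).
    The inverse of 3 mod 19 is 13 (since 3·13 = 39 = 2·19 + 1), so t ≡ 13·2 = 26 ≡ 7 (mod 19).
    Then x = 1 + 3·7 = 22, valid modulo lcm(3, 19) = 57: x ≡ 22 (mod 57).
  Combine with x ≡ 2 (mod 5); new modulus lcm = 285.
    Write x = 22 + 57·t and substitute into x ≡ 2 (mod 5): 57·t ≡ 2 − 22 = -20 (mod 5).
    Reduce coefficients mod 5: 2·t ≡ 0 (mod 5).
    The inverse of 2 mod 5 is 3 (since 2·3 = 6 = 1·5 + 1), so t ≡ 3·0 = 0 ≡ 0 (mod 5).
    Then x = 22 + 57·0 = 22, valid modulo lcm(57, 5) = 285: x ≡ 22 (mod 285).
  Combine with x ≡ 15 (mod 16); new modulus lcm = 4560.
    Write x = 22 + 285·t and substitute into x ≡ 15 (mod 16): 285·t ≡ 15 − 22 = -7 (mod 16).
    Reduce coefficients mod 16: 13·t ≡ 9 (mod 16).
    The inverse of 13 mod 16 is 5 (since 13·5 = 65 = 4·16 + 1), so t ≡ 5·9 = 45 ≡ 13 (mod 16).
    Then x = 22 + 285·13 = 3727, valid modulo lcm(285, 16) = 4560: x ≡ 3727 (mod 4560).
Verify against each original: 3727 mod 3 = 1, 3727 mod 19 = 3, 3727 mod 5 = 2, 3727 mod 16 = 15.

x ≡ 3727 (mod 4560).


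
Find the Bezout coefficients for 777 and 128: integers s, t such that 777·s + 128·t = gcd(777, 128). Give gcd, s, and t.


Euclidean algorithm on (777, 128) — divide until remainder is 0:
  777 = 6 · 128 + 9
  128 = 14 · 9 + 2
  9 = 4 · 2 + 1
  2 = 2 · 1 + 0
gcd(777, 128) = 1.
Track Bezout coefficients alongside the remainders: start with r₀ = 777 = a·1 + b·0 (s = 1, t = 0) and r₁ = 128 = a·0 + b·1 (s = 0, t = 1); each new remainder r_{k+1} = r_{k-1} − q_k·r_k inherits s_{k+1} = s_{k-1} − q_k·s_k, t_{k+1} = t_{k-1} − q_k·t_k, so r_k = a·s_k + b·t_k at every step:
  q = 6: r = 9, s = 1 − 6·0 = 1, t = 0 − 6·1 = -6  (check: 777·1 + 128·(-6) = 9)
  q = 14: r = 2, s = 0 − 14·1 = -14, t = 1 − 14·(-6) = 85  (check: 777·(-14) + 128·85 = 2)
  q = 4: r = 1, s = 1 − 4·(-14) = 57, t = -6 − 4·85 = -346  (check: 777·57 + 128·(-346) = 1)
The row with r = 1 (the gcd) gives the Bezout coefficients s = 57, t = -346.
Result: 777 · (57) + 128 · (-346) = 1.

gcd(777, 128) = 1; s = 57, t = -346 (check: 777·57 + 128·(-346) = 1).


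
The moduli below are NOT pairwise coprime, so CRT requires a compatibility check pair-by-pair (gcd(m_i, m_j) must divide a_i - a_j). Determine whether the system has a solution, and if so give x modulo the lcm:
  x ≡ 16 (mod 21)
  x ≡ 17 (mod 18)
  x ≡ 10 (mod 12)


Moduli 21, 18, 12 are not pairwise coprime, so CRT works modulo lcm(m_i) when all pairwise compatibility conditions hold.
Pairwise compatibility: gcd(m_i, m_j) must divide a_i - a_j for every pair.
Merge one congruence at a time:
  Start: x ≡ 16 (mod 21).
  Combine with x ≡ 17 (mod 18): gcd(21, 18) = 3, and 17 - 16 = 1 is NOT divisible by 3.
    ⇒ system is inconsistent (no integer solution).

No solution (the system is inconsistent).


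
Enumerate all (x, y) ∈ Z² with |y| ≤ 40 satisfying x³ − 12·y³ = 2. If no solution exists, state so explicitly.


The equation is x³ - 12y³ = 2. For fixed y, x³ = 12·y³ + 2, so a solution requires the RHS to be a perfect cube.
Strategy: iterate y from -40 to 40, compute RHS = 12·y³ + 2, and check whether it is a (positive or negative) perfect cube.
Check small values of y:
  y = 0: RHS = 2 is not a perfect cube.
  y = 1: RHS = 14 is not a perfect cube.
  y = -1: RHS = -10 is not a perfect cube.
  y = 2: RHS = 98 is not a perfect cube.
  y = -2: RHS = -94 is not a perfect cube.
  y = 3: RHS = 326 is not a perfect cube.
  y = -3: RHS = -322 is not a perfect cube.
Continuing the search up to |y| = 40 finds no solutions either.
No (x, y) in the scanned range satisfies the equation.

No integer solutions with |y| ≤ 40.


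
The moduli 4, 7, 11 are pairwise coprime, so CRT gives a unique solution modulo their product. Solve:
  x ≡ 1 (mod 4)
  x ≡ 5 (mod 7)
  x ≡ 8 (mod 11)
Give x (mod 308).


Moduli 4, 7, 11 are pairwise coprime; by CRT there is a unique solution modulo M = 4 · 7 · 11 = 308.
Solve pairwise, accumulating the modulus:
  Start with x ≡ 1 (mod 4).
  Combine with x ≡ 5 (mod 7): since gcd(4, 7) = 1, we get a unique residue mod 28.
    Write x = 1 + 4·t and substitute into x ≡ 5 (mod 7): 4·t ≡ 5 − 1 = 4 (mod 7).
    The inverse of 4 mod 7 is 2 (since 4·2 = 8 = 1·7 + 1), so t ≡ 2·4 = 8 ≡ 1 (mod 7).
    Then x = 1 + 4·1 = 5, valid modulo lcm(4, 7) = 28: x ≡ 5 (mod 28).
  Combine with x ≡ 8 (mod 11): since gcd(28, 11) = 1, we get a unique residue mod 308.
    Write x = 5 + 28·t and substitute into x ≡ 8 (mod 11): 28·t ≡ 8 − 5 = 3 (mod 11).
    Reduce coefficients mod 11: 6·t ≡ 3 (mod 11).
    The inverse of 6 mod 11 is 2 (since 6·2 = 12 = 1·11 + 1), so t ≡ 2·3 = 6 ≡ 6 (mod 11).
    Then x = 5 + 28·6 = 173, valid modulo lcm(28, 11) = 308: x ≡ 173 (mod 308).
Verify: 173 mod 4 = 1 ✓, 173 mod 7 = 5 ✓, 173 mod 11 = 8 ✓.

x ≡ 173 (mod 308).


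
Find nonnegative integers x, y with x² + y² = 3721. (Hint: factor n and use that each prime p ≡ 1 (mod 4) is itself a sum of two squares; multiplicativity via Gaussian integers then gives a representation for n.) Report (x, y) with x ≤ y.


Step 1: Factor n = 3721 = 61^2.
Step 2: Check the mod-4 condition on each prime factor: 61 ≡ 1 (mod 4), exponent 2.
All primes ≡ 3 (mod 4) appear to even exponent (or don't appear), so by the two-squares theorem n IS expressible as a sum of two squares.
Step 3: Build a representation. Here n = 61 · 61 is a product of primes ≡ 1 (mod 4). Each prime p ≡ 1 (mod 4) is itself a sum of two squares; find a² by testing p − a² for a perfect square:
  61: 61 − 1² = 60, 61 − 2² = 57, 61 − 3² = 52, 61 − 4² = 45, 61 − 5² = 36 = 6² ⇒ 61 = 5² + 6².
  Combine using the Brahmagupta–Fibonacci identity (a² + b²)(c² + d²) = (ac − bd)² + (ad + bc)² = (ac + bd)² + (ad − bc)²:
  61 · 61 = 3721: from (5² + 6²)(5² + 6²), take (5·5 − 6·6, 5·6 + 6·5) = (25 − 36, 30 + 30) = (-11, 60); dropping signs (only squares matter) gives (11, 60); check 11² + 60² = 121 + 3600 = 3721 ✓.
Step 4: Order so x ≤ y and verify: 11² + 60² = 121 + 3600 = 3721 = n. ✓

n = 3721 = 11² + 60² (one valid representation with x ≤ y).


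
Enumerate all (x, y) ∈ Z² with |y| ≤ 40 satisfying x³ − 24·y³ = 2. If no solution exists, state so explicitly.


The equation is x³ - 24y³ = 2. For fixed y, x³ = 24·y³ + 2, so a solution requires the RHS to be a perfect cube.
Strategy: iterate y from -40 to 40, compute RHS = 24·y³ + 2, and check whether it is a (positive or negative) perfect cube.
Check small values of y:
  y = 0: RHS = 2 is not a perfect cube.
  y = 1: RHS = 26 is not a perfect cube.
  y = -1: RHS = -22 is not a perfect cube.
  y = 2: RHS = 194 is not a perfect cube.
  y = -2: RHS = -190 is not a perfect cube.
  y = 3: RHS = 650 is not a perfect cube.
  y = -3: RHS = -646 is not a perfect cube.
Continuing the search up to |y| = 40 finds no solutions either.
No (x, y) in the scanned range satisfies the equation.

No integer solutions with |y| ≤ 40.


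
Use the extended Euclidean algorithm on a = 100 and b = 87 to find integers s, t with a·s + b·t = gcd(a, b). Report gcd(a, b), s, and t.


Euclidean algorithm on (100, 87) — divide until remainder is 0:
  100 = 1 · 87 + 13
  87 = 6 · 13 + 9
  13 = 1 · 9 + 4
  9 = 2 · 4 + 1
  4 = 4 · 1 + 0
gcd(100, 87) = 1.
Track Bezout coefficients alongside the remainders: start with r₀ = 100 = a·1 + b·0 (s = 1, t = 0) and r₁ = 87 = a·0 + b·1 (s = 0, t = 1); each new remainder r_{k+1} = r_{k-1} − q_k·r_k inherits s_{k+1} = s_{k-1} − q_k·s_k, t_{k+1} = t_{k-1} − q_k·t_k, so r_k = a·s_k + b·t_k at every step:
  q = 1: r = 13, s = 1 − 1·0 = 1, t = 0 − 1·1 = -1  (check: 100·1 + 87·(-1) = 13)
  q = 6: r = 9, s = 0 − 6·1 = -6, t = 1 − 6·(-1) = 7  (check: 100·(-6) + 87·7 = 9)
  q = 1: r = 4, s = 1 − 1·(-6) = 7, t = -1 − 1·7 = -8  (check: 100·7 + 87·(-8) = 4)
  q = 2: r = 1, s = -6 − 2·7 = -20, t = 7 − 2·(-8) = 23  (check: 100·(-20) + 87·23 = 1)
The row with r = 1 (the gcd) gives the Bezout coefficients s = -20, t = 23.
Result: 100 · (-20) + 87 · (23) = 1.

gcd(100, 87) = 1; s = -20, t = 23 (check: 100·(-20) + 87·23 = 1).


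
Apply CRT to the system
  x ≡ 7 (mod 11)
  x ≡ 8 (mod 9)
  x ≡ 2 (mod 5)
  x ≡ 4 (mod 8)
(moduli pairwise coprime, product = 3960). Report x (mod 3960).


Product of moduli M = 11 · 9 · 5 · 8 = 3960.
Merge one congruence at a time:
  Start: x ≡ 7 (mod 11).
  Combine with x ≡ 8 (mod 9); new modulus lcm = 99.
    Write x = 7 + 11·t and substitute into x ≡ 8 (mod 9): 11·t ≡ 8 − 7 = 1 (mod 9).
    Reduce coefficients mod 9: 2·t ≡ 1 (mod 9).
    The inverse of 2 mod 9 is 5 (since 2·5 = 10 = 1·9 + 1), so t ≡ 5·1 = 5 ≡ 5 (mod 9).
    Then x = 7 + 11·5 = 62, valid modulo lcm(11, 9) = 99: x ≡ 62 (mod 99).
  Combine with x ≡ 2 (mod 5); new modulus lcm = 495.
    Write x = 62 + 99·t and substitute into x ≡ 2 (mod 5): 99·t ≡ 2 − 62 = -60 (mod 5).
    Reduce coefficients mod 5: 4·t ≡ 0 (mod 5).
    The inverse of 4 mod 5 is 4 (since 4·4 = 16 = 3·5 + 1), so t ≡ 4·0 = 0 ≡ 0 (mod 5).
    Then x = 62 + 99·0 = 62, valid modulo lcm(99, 5) = 495: x ≡ 62 (mod 495).
  Combine with x ≡ 4 (mod 8); new modulus lcm = 3960.
    Write x = 62 + 495·t and substitute into x ≡ 4 (mod 8): 495·t ≡ 4 − 62 = -58 (mod 8).
    Reduce coefficients mod 8: 7·t ≡ 6 (mod 8).
    The inverse of 7 mod 8 is 7 (since 7·7 = 49 = 6·8 + 1), so t ≡ 7·6 = 42 ≡ 2 (mod 8).
    Then x = 62 + 495·2 = 1052, valid modulo lcm(495, 8) = 3960: x ≡ 1052 (mod 3960).
Verify against each original: 1052 mod 11 = 7, 1052 mod 9 = 8, 1052 mod 5 = 2, 1052 mod 8 = 4.

x ≡ 1052 (mod 3960).


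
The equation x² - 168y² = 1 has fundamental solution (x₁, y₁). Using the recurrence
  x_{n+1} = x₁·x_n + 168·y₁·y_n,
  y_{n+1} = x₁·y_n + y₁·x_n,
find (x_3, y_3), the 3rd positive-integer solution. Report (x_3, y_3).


Step 1: Find the fundamental solution (x₁, y₁) of x² - 168y² = 1.
  Expand √168 as a continued fraction. a₀ = ⌊√168⌋ = 12; iterate m_{k+1} = d_k·a_k − m_k, d_{k+1} = (168 − m_{k+1}²)/d_k, a_{k+1} = ⌊(a₀ + m_{k+1})/d_{k+1}⌋ (starting m₀ = 0, d₀ = 1), with convergents p_k = a_k·p_{k-1} + p_{k-2}, q_k = a_k·q_{k-1} + q_{k-2} (p₋₁ = 1, q₋₁ = 0):
  k = 0: a₀ = 12; p₀/q₀ = 12/1; p₀² − 168·q₀² = 144 − 168 = -24.
  k = 1: m = 12, d = 24, a = ⌊(12 + 12)/24⌋ = 1; p/q = (1·12 + 1)/(1·1 + 0) = 13/1; p² − 168·q² = 169 − 168 = 1.
  The first convergent with p² − 168·q² = 1 gives the fundamental solution (x₁, y₁) = (13, 1).
Step 2: Apply the recurrence (x_{n+1}, y_{n+1}) = (x₁x_n + 168y₁y_n, x₁y_n + y₁x_n) repeatedly.
  From (x_1, y_1) = (13, 1): x_2 = 13·13 + 168·1·1 = 337; y_2 = 13·1 + 1·13 = 26.
  From (x_2, y_2) = (337, 26): x_3 = 13·337 + 168·1·26 = 8749; y_3 = 13·26 + 1·337 = 675.
Step 3: Verify x_3² - 168·y_3² = 76545001 - 76545000 = 1 (should be 1). ✓

(x_1, y_1) = (13, 1); (x_3, y_3) = (8749, 675).


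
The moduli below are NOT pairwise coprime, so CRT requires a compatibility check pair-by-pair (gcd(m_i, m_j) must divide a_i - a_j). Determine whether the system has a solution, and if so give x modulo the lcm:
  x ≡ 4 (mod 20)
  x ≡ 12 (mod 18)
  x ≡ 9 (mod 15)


Moduli 20, 18, 15 are not pairwise coprime, so CRT works modulo lcm(m_i) when all pairwise compatibility conditions hold.
Pairwise compatibility: gcd(m_i, m_j) must divide a_i - a_j for every pair.
Merge one congruence at a time:
  Start: x ≡ 4 (mod 20).
  Combine with x ≡ 12 (mod 18): gcd(20, 18) = 2; 12 - 4 = 8, which IS divisible by 2, so compatible.
    Write x = 4 + 20·t and substitute into x ≡ 12 (mod 18): 20·t ≡ 12 − 4 = 8 (mod 18).
    Divide the congruence (and modulus) by g = 2: 10·t ≡ 4 (mod 9).
    Reduce coefficients mod 9: 1·t ≡ 4 (mod 9).
    So t ≡ 4 (mod 9).
    Then x = 4 + 20·4 = 84, valid modulo lcm(20, 18) = 180: x ≡ 84 (mod 180).
  Combine with x ≡ 9 (mod 15): gcd(180, 15) = 15; 9 - 84 = -75, which IS divisible by 15, so compatible.
    Write x = 84 + 180·t and substitute into x ≡ 9 (mod 15): 180·t ≡ 9 − 84 = -75 (mod 15).
    Divide the congruence (and modulus) by g = 15: 12·t ≡ -5 (mod 1).
    Modulo 1 every t works; take t = 0.
    Then x = 84 + 180·0 = 84, valid modulo lcm(180, 15) = 180: x ≡ 84 (mod 180).
Verify: 84 mod 20 = 4, 84 mod 18 = 12, 84 mod 15 = 9.

x ≡ 84 (mod 180).


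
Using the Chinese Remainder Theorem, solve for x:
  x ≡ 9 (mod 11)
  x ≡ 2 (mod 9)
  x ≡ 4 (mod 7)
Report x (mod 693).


Moduli 11, 9, 7 are pairwise coprime; by CRT there is a unique solution modulo M = 11 · 9 · 7 = 693.
Solve pairwise, accumulating the modulus:
  Start with x ≡ 9 (mod 11).
  Combine with x ≡ 2 (mod 9): since gcd(11, 9) = 1, we get a unique residue mod 99.
    Write x = 9 + 11·t and substitute into x ≡ 2 (mod 9): 11·t ≡ 2 − 9 = -7 (mod 9).
    Reduce coefficients mod 9: 2·t ≡ 2 (mod 9).
    The inverse of 2 mod 9 is 5 (since 2·5 = 10 = 1·9 + 1), so t ≡ 5·2 = 10 ≡ 1 (mod 9).
    Then x = 9 + 11·1 = 20, valid modulo lcm(11, 9) = 99: x ≡ 20 (mod 99).
  Combine with x ≡ 4 (mod 7): since gcd(99, 7) = 1, we get a unique residue mod 693.
    Write x = 20 + 99·t and substitute into x ≡ 4 (mod 7): 99·t ≡ 4 − 20 = -16 (mod 7).
    Reduce coefficients mod 7: 1·t ≡ 5 (mod 7).
    So t ≡ 5 (mod 7).
    Then x = 20 + 99·5 = 515, valid modulo lcm(99, 7) = 693: x ≡ 515 (mod 693).
Verify: 515 mod 11 = 9 ✓, 515 mod 9 = 2 ✓, 515 mod 7 = 4 ✓.

x ≡ 515 (mod 693).


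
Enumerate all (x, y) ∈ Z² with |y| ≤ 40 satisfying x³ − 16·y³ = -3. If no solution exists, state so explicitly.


The equation is x³ - 16y³ = -3. For fixed y, x³ = 16·y³ − 3, so a solution requires the RHS to be a perfect cube.
Strategy: iterate y from -40 to 40, compute RHS = 16·y³ − 3, and check whether it is a (positive or negative) perfect cube.
Check small values of y:
  y = 0: RHS = -3 is not a perfect cube.
  y = 1: RHS = 13 is not a perfect cube.
  y = -1: RHS = -19 is not a perfect cube.
  y = 2: RHS = 125 = (5)³ ⇒ x = 5 works.
  y = -2: RHS = -131 is not a perfect cube.
  y = 3: RHS = 429 is not a perfect cube.
  y = -3: RHS = -435 is not a perfect cube.
Continuing the search up to |y| = 40 finds no further solutions beyond those listed.
Collected solutions: (5, 2).

Solutions (with |y| ≤ 40): (5, 2).


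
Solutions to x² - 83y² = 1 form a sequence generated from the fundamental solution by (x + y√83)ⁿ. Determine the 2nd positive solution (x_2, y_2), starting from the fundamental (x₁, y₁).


Step 1: Find the fundamental solution (x₁, y₁) of x² - 83y² = 1.
  Expand √83 as a continued fraction. a₀ = ⌊√83⌋ = 9; iterate m_{k+1} = d_k·a_k − m_k, d_{k+1} = (83 − m_{k+1}²)/d_k, a_{k+1} = ⌊(a₀ + m_{k+1})/d_{k+1}⌋ (starting m₀ = 0, d₀ = 1), with convergents p_k = a_k·p_{k-1} + p_{k-2}, q_k = a_k·q_{k-1} + q_{k-2} (p₋₁ = 1, q₋₁ = 0):
  k = 0: a₀ = 9; p₀/q₀ = 9/1; p₀² − 83·q₀² = 81 − 83 = -2.
  k = 1: m = 9, d = 2, a = ⌊(9 + 9)/2⌋ = 9; p/q = (9·9 + 1)/(9·1 + 0) = 82/9; p² − 83·q² = 6724 − 6723 = 1.
  The first convergent with p² − 83·q² = 1 gives the fundamental solution (x₁, y₁) = (82, 9).
Step 2: Apply the recurrence (x_{n+1}, y_{n+1}) = (x₁x_n + 83y₁y_n, x₁y_n + y₁x_n) repeatedly.
  From (x_1, y_1) = (82, 9): x_2 = 82·82 + 83·9·9 = 13447; y_2 = 82·9 + 9·82 = 1476.
Step 3: Verify x_2² - 83·y_2² = 180821809 - 180821808 = 1 (should be 1). ✓

(x_1, y_1) = (82, 9); (x_2, y_2) = (13447, 1476).


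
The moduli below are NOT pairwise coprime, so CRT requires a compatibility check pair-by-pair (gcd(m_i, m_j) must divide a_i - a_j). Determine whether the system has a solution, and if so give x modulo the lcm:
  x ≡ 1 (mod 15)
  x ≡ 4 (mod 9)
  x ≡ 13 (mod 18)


Moduli 15, 9, 18 are not pairwise coprime, so CRT works modulo lcm(m_i) when all pairwise compatibility conditions hold.
Pairwise compatibility: gcd(m_i, m_j) must divide a_i - a_j for every pair.
Merge one congruence at a time:
  Start: x ≡ 1 (mod 15).
  Combine with x ≡ 4 (mod 9): gcd(15, 9) = 3; 4 - 1 = 3, which IS divisible by 3, so compatible.
    Write x = 1 + 15·t and substitute into x ≡ 4 (mod 9): 15·t ≡ 4 − 1 = 3 (mod 9).
    Divide the congruence (and modulus) by g = 3: 5·t ≡ 1 (mod 3).
    Reduce coefficients mod 3: 2·t ≡ 1 (mod 3).
    The inverse of 2 mod 3 is 2 (since 2·2 = 4 = 1·3 + 1), so t ≡ 2·1 = 2 ≡ 2 (mod 3).
    Then x = 1 + 15·2 = 31, valid modulo lcm(15, 9) = 45: x ≡ 31 (mod 45).
  Combine with x ≡ 13 (mod 18): gcd(45, 18) = 9; 13 - 31 = -18, which IS divisible by 9, so compatible.
    Write x = 31 + 45·t and substitute into x ≡ 13 (mod 18): 45·t ≡ 13 − 31 = -18 (mod 18).
    Divide the congruence (and modulus) by g = 9: 5·t ≡ -2 (mod 2).
    Reduce coefficients mod 2: 1·t ≡ 0 (mod 2).
    So t ≡ 0 (mod 2).
    Then x = 31 + 45·0 = 31, valid modulo lcm(45, 18) = 90: x ≡ 31 (mod 90).
Verify: 31 mod 15 = 1, 31 mod 9 = 4, 31 mod 18 = 13.

x ≡ 31 (mod 90).


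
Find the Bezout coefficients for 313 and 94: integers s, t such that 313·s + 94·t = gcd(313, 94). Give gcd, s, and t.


Euclidean algorithm on (313, 94) — divide until remainder is 0:
  313 = 3 · 94 + 31
  94 = 3 · 31 + 1
  31 = 31 · 1 + 0
gcd(313, 94) = 1.
Track Bezout coefficients alongside the remainders: start with r₀ = 313 = a·1 + b·0 (s = 1, t = 0) and r₁ = 94 = a·0 + b·1 (s = 0, t = 1); each new remainder r_{k+1} = r_{k-1} − q_k·r_k inherits s_{k+1} = s_{k-1} − q_k·s_k, t_{k+1} = t_{k-1} − q_k·t_k, so r_k = a·s_k + b·t_k at every step:
  q = 3: r = 31, s = 1 − 3·0 = 1, t = 0 − 3·1 = -3  (check: 313·1 + 94·(-3) = 31)
  q = 3: r = 1, s = 0 − 3·1 = -3, t = 1 − 3·(-3) = 10  (check: 313·(-3) + 94·10 = 1)
The row with r = 1 (the gcd) gives the Bezout coefficients s = -3, t = 10.
Result: 313 · (-3) + 94 · (10) = 1.

gcd(313, 94) = 1; s = -3, t = 10 (check: 313·(-3) + 94·10 = 1).


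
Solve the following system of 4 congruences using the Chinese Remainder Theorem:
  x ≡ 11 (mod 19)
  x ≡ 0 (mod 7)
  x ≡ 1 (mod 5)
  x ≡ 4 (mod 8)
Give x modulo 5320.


Product of moduli M = 19 · 7 · 5 · 8 = 5320.
Merge one congruence at a time:
  Start: x ≡ 11 (mod 19).
  Combine with x ≡ 0 (mod 7); new modulus lcm = 133.
    Write x = 11 + 19·t and substitute into x ≡ 0 (mod 7): 19·t ≡ 0 − 11 = -11 (mod 7).
    Reduce coefficients mod 7: 5·t ≡ 3 (mod 7).
    The inverse of 5 mod 7 is 3 (since 5·3 = 15 = 2·7 + 1), so t ≡ 3·3 = 9 ≡ 2 (mod 7).
    Then x = 11 + 19·2 = 49, valid modulo lcm(19, 7) = 133: x ≡ 49 (mod 133).
  Combine with x ≡ 1 (mod 5); new modulus lcm = 665.
    Write x = 49 + 133·t and substitute into x ≡ 1 (mod 5): 133·t ≡ 1 − 49 = -48 (mod 5).
    Reduce coefficients mod 5: 3·t ≡ 2 (mod 5).
    The inverse of 3 mod 5 is 2 (since 3·2 = 6 = 1·5 + 1), so t ≡ 2·2 = 4 ≡ 4 (mod 5).
    Then x = 49 + 133·4 = 581, valid modulo lcm(133, 5) = 665: x ≡ 581 (mod 665).
  Combine with x ≡ 4 (mod 8); new modulus lcm = 5320.
    Write x = 581 + 665·t and substitute into x ≡ 4 (mod 8): 665·t ≡ 4 − 581 = -577 (mod 8).
    Reduce coefficients mod 8: 1·t ≡ 7 (mod 8).
    So t ≡ 7 (mod 8).
    Then x = 581 + 665·7 = 5236, valid modulo lcm(665, 8) = 5320: x ≡ 5236 (mod 5320).
Verify against each original: 5236 mod 19 = 11, 5236 mod 7 = 0, 5236 mod 5 = 1, 5236 mod 8 = 4.

x ≡ 5236 (mod 5320).


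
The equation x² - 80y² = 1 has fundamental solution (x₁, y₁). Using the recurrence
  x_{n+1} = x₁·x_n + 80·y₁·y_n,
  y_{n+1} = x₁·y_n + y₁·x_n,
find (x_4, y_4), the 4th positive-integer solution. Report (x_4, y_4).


Step 1: Find the fundamental solution (x₁, y₁) of x² - 80y² = 1.
  Expand √80 as a continued fraction. a₀ = ⌊√80⌋ = 8; iterate m_{k+1} = d_k·a_k − m_k, d_{k+1} = (80 − m_{k+1}²)/d_k, a_{k+1} = ⌊(a₀ + m_{k+1})/d_{k+1}⌋ (starting m₀ = 0, d₀ = 1), with convergents p_k = a_k·p_{k-1} + p_{k-2}, q_k = a_k·q_{k-1} + q_{k-2} (p₋₁ = 1, q₋₁ = 0):
  k = 0: a₀ = 8; p₀/q₀ = 8/1; p₀² − 80·q₀² = 64 − 80 = -16.
  k = 1: m = 8, d = 16, a = ⌊(8 + 8)/16⌋ = 1; p/q = (1·8 + 1)/(1·1 + 0) = 9/1; p² − 80·q² = 81 − 80 = 1.
  The first convergent with p² − 80·q² = 1 gives the fundamental solution (x₁, y₁) = (9, 1).
Step 2: Apply the recurrence (x_{n+1}, y_{n+1}) = (x₁x_n + 80y₁y_n, x₁y_n + y₁x_n) repeatedly.
  From (x_1, y_1) = (9, 1): x_2 = 9·9 + 80·1·1 = 161; y_2 = 9·1 + 1·9 = 18.
  From (x_2, y_2) = (161, 18): x_3 = 9·161 + 80·1·18 = 2889; y_3 = 9·18 + 1·161 = 323.
  From (x_3, y_3) = (2889, 323): x_4 = 9·2889 + 80·1·323 = 51841; y_4 = 9·323 + 1·2889 = 5796.
Step 3: Verify x_4² - 80·y_4² = 2687489281 - 2687489280 = 1 (should be 1). ✓

(x_1, y_1) = (9, 1); (x_4, y_4) = (51841, 5796).


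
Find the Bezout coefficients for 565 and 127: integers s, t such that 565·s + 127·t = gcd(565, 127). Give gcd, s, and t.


Euclidean algorithm on (565, 127) — divide until remainder is 0:
  565 = 4 · 127 + 57
  127 = 2 · 57 + 13
  57 = 4 · 13 + 5
  13 = 2 · 5 + 3
  5 = 1 · 3 + 2
  3 = 1 · 2 + 1
  2 = 2 · 1 + 0
gcd(565, 127) = 1.
Track Bezout coefficients alongside the remainders: start with r₀ = 565 = a·1 + b·0 (s = 1, t = 0) and r₁ = 127 = a·0 + b·1 (s = 0, t = 1); each new remainder r_{k+1} = r_{k-1} − q_k·r_k inherits s_{k+1} = s_{k-1} − q_k·s_k, t_{k+1} = t_{k-1} − q_k·t_k, so r_k = a·s_k + b·t_k at every step:
  q = 4: r = 57, s = 1 − 4·0 = 1, t = 0 − 4·1 = -4  (check: 565·1 + 127·(-4) = 57)
  q = 2: r = 13, s = 0 − 2·1 = -2, t = 1 − 2·(-4) = 9  (check: 565·(-2) + 127·9 = 13)
  q = 4: r = 5, s = 1 − 4·(-2) = 9, t = -4 − 4·9 = -40  (check: 565·9 + 127·(-40) = 5)
  q = 2: r = 3, s = -2 − 2·9 = -20, t = 9 − 2·(-40) = 89  (check: 565·(-20) + 127·89 = 3)
  q = 1: r = 2, s = 9 − 1·(-20) = 29, t = -40 − 1·89 = -129  (check: 565·29 + 127·(-129) = 2)
  q = 1: r = 1, s = -20 − 1·29 = -49, t = 89 − 1·(-129) = 218  (check: 565·(-49) + 127·218 = 1)
The row with r = 1 (the gcd) gives the Bezout coefficients s = -49, t = 218.
Result: 565 · (-49) + 127 · (218) = 1.

gcd(565, 127) = 1; s = -49, t = 218 (check: 565·(-49) + 127·218 = 1).


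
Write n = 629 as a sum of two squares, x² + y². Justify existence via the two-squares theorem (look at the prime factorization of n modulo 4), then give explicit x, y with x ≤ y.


Step 1: Factor n = 629 = 17 · 37.
Step 2: Check the mod-4 condition on each prime factor: 17 ≡ 1 (mod 4), exponent 1; 37 ≡ 1 (mod 4), exponent 1.
All primes ≡ 3 (mod 4) appear to even exponent (or don't appear), so by the two-squares theorem n IS expressible as a sum of two squares.
Step 3: Build a representation. Here n = 17 · 37 is a product of primes ≡ 1 (mod 4). Each prime p ≡ 1 (mod 4) is itself a sum of two squares; find a² by testing p − a² for a perfect square:
  17: 17 − 1² = 16 = 4² ⇒ 17 = 1² + 4².
  37: 37 − 1² = 36 = 6² ⇒ 37 = 1² + 6².
  Combine using the Brahmagupta–Fibonacci identity (a² + b²)(c² + d²) = (ac − bd)² + (ad + bc)² = (ac + bd)² + (ad − bc)²:
  17 · 37 = 629: from (1² + 4²)(1² + 6²), take (1·1 − 4·6, 1·6 + 4·1) = (1 − 24, 6 + 4) = (-23, 10); dropping signs (only squares matter) gives (23, 10); check 23² + 10² = 529 + 100 = 629 ✓.
Step 4: Order so x ≤ y and verify: 10² + 23² = 100 + 529 = 629 = n. ✓

n = 629 = 10² + 23² (one valid representation with x ≤ y).


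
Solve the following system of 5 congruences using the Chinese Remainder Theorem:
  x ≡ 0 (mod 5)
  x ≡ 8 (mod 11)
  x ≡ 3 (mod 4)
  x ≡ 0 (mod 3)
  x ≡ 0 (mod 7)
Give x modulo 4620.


Product of moduli M = 5 · 11 · 4 · 3 · 7 = 4620.
Merge one congruence at a time:
  Start: x ≡ 0 (mod 5).
  Combine with x ≡ 8 (mod 11); new modulus lcm = 55.
    Write x = 0 + 5·t and substitute into x ≡ 8 (mod 11): 5·t ≡ 8 − 0 = 8 (mod 11).
    The inverse of 5 mod 11 is 9 (since 5·9 = 45 = 4·11 + 1), so t ≡ 9·8 = 72 ≡ 6 (mod 11).
    Then x = 0 + 5·6 = 30, valid modulo lcm(5, 11) = 55: x ≡ 30 (mod 55).
  Combine with x ≡ 3 (mod 4); new modulus lcm = 220.
    Write x = 30 + 55·t and substitute into x ≡ 3 (mod 4): 55·t ≡ 3 − 30 = -27 (mod 4).
    Reduce coefficients mod 4: 3·t ≡ 1 (mod 4).
    The inverse of 3 mod 4 is 3 (since 3·3 = 9 = 2·4 + 1), so t ≡ 3·1 = 3 ≡ 3 (mod 4).
    Then x = 30 + 55·3 = 195, valid modulo lcm(55, 4) = 220: x ≡ 195 (mod 220).
  Combine with x ≡ 0 (mod 3); new modulus lcm = 660.
    Write x = 195 + 220·t and substitute into x ≡ 0 (mod 3): 220·t ≡ 0 − 195 = -195 (mod 3).
    Reduce coefficients mod 3: 1·t ≡ 0 (mod 3).
    So t ≡ 0 (mod 3).
    Then x = 195 + 220·0 = 195, valid modulo lcm(220, 3) = 660: x ≡ 195 (mod 660).
  Combine with x ≡ 0 (mod 7); new modulus lcm = 4620.
    Write x = 195 + 660·t and substitute into x ≡ 0 (mod 7): 660·t ≡ 0 − 195 = -195 (mod 7).
    Reduce coefficients mod 7: 2·t ≡ 1 (mod 7).
    The inverse of 2 mod 7 is 4 (since 2·4 = 8 = 1·7 + 1), so t ≡ 4·1 = 4 ≡ 4 (mod 7).
    Then x = 195 + 660·4 = 2835, valid modulo lcm(660, 7) = 4620: x ≡ 2835 (mod 4620).
Verify against each original: 2835 mod 5 = 0, 2835 mod 11 = 8, 2835 mod 4 = 3, 2835 mod 3 = 0, 2835 mod 7 = 0.

x ≡ 2835 (mod 4620).


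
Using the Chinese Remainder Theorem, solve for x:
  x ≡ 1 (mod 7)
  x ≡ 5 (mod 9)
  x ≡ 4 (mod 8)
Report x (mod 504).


Moduli 7, 9, 8 are pairwise coprime; by CRT there is a unique solution modulo M = 7 · 9 · 8 = 504.
Solve pairwise, accumulating the modulus:
  Start with x ≡ 1 (mod 7).
  Combine with x ≡ 5 (mod 9): since gcd(7, 9) = 1, we get a unique residue mod 63.
    Write x = 1 + 7·t and substitute into x ≡ 5 (mod 9): 7·t ≡ 5 − 1 = 4 (mod 9).
    The inverse of 7 mod 9 is 4 (since 7·4 = 28 = 3·9 + 1), so t ≡ 4·4 = 16 ≡ 7 (mod 9).
    Then x = 1 + 7·7 = 50, valid modulo lcm(7, 9) = 63: x ≡ 50 (mod 63).
  Combine with x ≡ 4 (mod 8): since gcd(63, 8) = 1, we get a unique residue mod 504.
    Write x = 50 + 63·t and substitute into x ≡ 4 (mod 8): 63·t ≡ 4 − 50 = -46 (mod 8).
    Reduce coefficients mod 8: 7·t ≡ 2 (mod 8).
    The inverse of 7 mod 8 is 7 (since 7·7 = 49 = 6·8 + 1), so t ≡ 7·2 = 14 ≡ 6 (mod 8).
    Then x = 50 + 63·6 = 428, valid modulo lcm(63, 8) = 504: x ≡ 428 (mod 504).
Verify: 428 mod 7 = 1 ✓, 428 mod 9 = 5 ✓, 428 mod 8 = 4 ✓.

x ≡ 428 (mod 504).


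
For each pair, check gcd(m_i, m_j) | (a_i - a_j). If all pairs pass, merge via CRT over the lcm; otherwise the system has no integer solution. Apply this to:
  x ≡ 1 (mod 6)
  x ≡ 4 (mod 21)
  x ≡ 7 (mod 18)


Moduli 6, 21, 18 are not pairwise coprime, so CRT works modulo lcm(m_i) when all pairwise compatibility conditions hold.
Pairwise compatibility: gcd(m_i, m_j) must divide a_i - a_j for every pair.
Merge one congruence at a time:
  Start: x ≡ 1 (mod 6).
  Combine with x ≡ 4 (mod 21): gcd(6, 21) = 3; 4 - 1 = 3, which IS divisible by 3, so compatible.
    Write x = 1 + 6·t and substitute into x ≡ 4 (mod 21): 6·t ≡ 4 − 1 = 3 (mod 21).
    Divide the congruence (and modulus) by g = 3: 2·t ≡ 1 (mod 7).
    The inverse of 2 mod 7 is 4 (since 2·4 = 8 = 1·7 + 1), so t ≡ 4·1 = 4 ≡ 4 (mod 7).
    Then x = 1 + 6·4 = 25, valid modulo lcm(6, 21) = 42: x ≡ 25 (mod 42).
  Combine with x ≡ 7 (mod 18): gcd(42, 18) = 6; 7 - 25 = -18, which IS divisible by 6, so compatible.
    Write x = 25 + 42·t and substitute into x ≡ 7 (mod 18): 42·t ≡ 7 − 25 = -18 (mod 18).
    Divide the congruence (and modulus) by g = 6: 7·t ≡ -3 (mod 3).
    Reduce coefficients mod 3: 1·t ≡ 0 (mod 3).
    So t ≡ 0 (mod 3).
    Then x = 25 + 42·0 = 25, valid modulo lcm(42, 18) = 126: x ≡ 25 (mod 126).
Verify: 25 mod 6 = 1, 25 mod 21 = 4, 25 mod 18 = 7.

x ≡ 25 (mod 126).


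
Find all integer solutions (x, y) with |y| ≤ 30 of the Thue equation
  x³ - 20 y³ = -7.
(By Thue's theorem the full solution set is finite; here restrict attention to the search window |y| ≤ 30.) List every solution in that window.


The equation is x³ - 20y³ = -7. For fixed y, x³ = 20·y³ − 7, so a solution requires the RHS to be a perfect cube.
Strategy: iterate y from -30 to 30, compute RHS = 20·y³ − 7, and check whether it is a (positive or negative) perfect cube.
Check small values of y:
  y = 0: RHS = -7 is not a perfect cube.
  y = 1: RHS = 13 is not a perfect cube.
  y = -1: RHS = -27 = (-3)³ ⇒ x = -3 works.
  y = 2: RHS = 153 is not a perfect cube.
  y = -2: RHS = -167 is not a perfect cube.
  y = 3: RHS = 533 is not a perfect cube.
  y = -3: RHS = -547 is not a perfect cube.
Continuing the search up to |y| = 30 finds no further solutions beyond those listed.
Collected solutions: (-3, -1).

Solutions (with |y| ≤ 30): (-3, -1).
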